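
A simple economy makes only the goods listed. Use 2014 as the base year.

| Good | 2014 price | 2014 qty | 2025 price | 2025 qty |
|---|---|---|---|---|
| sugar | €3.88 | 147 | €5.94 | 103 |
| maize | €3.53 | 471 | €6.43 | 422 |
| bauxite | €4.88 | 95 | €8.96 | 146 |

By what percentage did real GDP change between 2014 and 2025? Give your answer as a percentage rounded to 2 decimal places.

-3.52%

Real GDP 2014 = Nominal GDP 2014 = 3.88·147 + 3.53·471 + 4.88·95 = 2696.59.
Real GDP 2025 (at 2014 prices) = 3.88·103 + 3.53·422 + 4.88·146 = 2601.78.
Real growth = 2601.78/2696.59 − 1 = -0.0352.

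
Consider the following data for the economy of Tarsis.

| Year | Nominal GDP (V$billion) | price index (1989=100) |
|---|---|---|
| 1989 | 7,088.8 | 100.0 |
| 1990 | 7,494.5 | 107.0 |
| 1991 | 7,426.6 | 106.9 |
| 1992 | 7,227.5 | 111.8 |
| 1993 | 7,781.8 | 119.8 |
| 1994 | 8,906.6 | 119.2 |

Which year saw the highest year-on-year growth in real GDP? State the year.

1994

1990: real = 7494.5/1.070 = 7004.21; growth vs 1989 (7088.80) = -1.19%.
1991: real = 7426.6/1.069 = 6947.24; growth vs 1990 (7004.21) = -0.81%.
1992: real = 7227.5/1.118 = 6464.67; growth vs 1991 (6947.24) = -6.95%.
1993: real = 7781.8/1.198 = 6495.66; growth vs 1992 (6464.67) = 0.48%.
1994: real = 8906.6/1.192 = 7471.98; growth vs 1993 (6495.66) = 15.03%.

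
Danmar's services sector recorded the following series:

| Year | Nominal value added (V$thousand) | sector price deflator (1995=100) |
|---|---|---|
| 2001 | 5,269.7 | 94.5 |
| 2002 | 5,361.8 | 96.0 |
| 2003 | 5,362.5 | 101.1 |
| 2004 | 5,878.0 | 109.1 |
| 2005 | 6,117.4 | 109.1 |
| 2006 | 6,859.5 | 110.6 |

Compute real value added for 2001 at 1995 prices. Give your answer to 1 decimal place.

V$5,576.4 thousand

Real value added 2001 = 5269.7 / 0.945 = 5576.40.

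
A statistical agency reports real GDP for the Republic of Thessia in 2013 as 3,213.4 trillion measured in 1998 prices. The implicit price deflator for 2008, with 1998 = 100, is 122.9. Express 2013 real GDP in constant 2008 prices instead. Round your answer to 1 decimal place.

Real GDP in 2008 prices = Real GDP in 1998 prices × (P_2008/P_1998) = 3213.4 × 1.229 = 3949.27.

3,949.3 trillion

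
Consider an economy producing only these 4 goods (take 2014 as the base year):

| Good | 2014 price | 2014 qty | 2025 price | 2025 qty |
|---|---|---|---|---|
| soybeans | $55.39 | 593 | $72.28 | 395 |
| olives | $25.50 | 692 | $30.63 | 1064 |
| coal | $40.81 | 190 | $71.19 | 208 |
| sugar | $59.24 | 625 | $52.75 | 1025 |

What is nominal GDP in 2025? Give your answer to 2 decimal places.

Nominal GDP 2025 = Σ (p_2025 × q_2025) = 72.28·395 + 30.63·1064 + 71.19·208 + 52.75·1025 = 130017.19.

$130017.19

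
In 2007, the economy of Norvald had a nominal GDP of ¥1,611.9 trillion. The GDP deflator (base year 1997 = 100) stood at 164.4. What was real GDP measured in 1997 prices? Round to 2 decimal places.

¥980.47 trillion

Real GDP = Nominal / (GDP deflator/100) = 1611.9 / 1.644 = 980.47.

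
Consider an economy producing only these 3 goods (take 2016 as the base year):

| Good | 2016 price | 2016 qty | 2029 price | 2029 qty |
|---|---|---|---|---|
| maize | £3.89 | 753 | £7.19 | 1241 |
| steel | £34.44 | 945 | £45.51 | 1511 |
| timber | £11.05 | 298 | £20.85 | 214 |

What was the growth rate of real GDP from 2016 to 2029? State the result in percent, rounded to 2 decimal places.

52.78%

Real GDP 2016 = Nominal GDP 2016 = 3.89·753 + 34.44·945 + 11.05·298 = 38767.87.
Real GDP 2029 (at 2016 prices) = 3.89·1241 + 34.44·1511 + 11.05·214 = 59231.03.
Real growth = 59231.03/38767.87 − 1 = 0.5278.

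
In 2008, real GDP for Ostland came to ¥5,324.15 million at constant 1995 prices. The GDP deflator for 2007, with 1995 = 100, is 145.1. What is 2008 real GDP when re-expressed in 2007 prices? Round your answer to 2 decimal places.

¥7,725.34 million

Real GDP in 2007 prices = Real GDP in 1995 prices × (P_2007/P_1995) = 5324.15 × 1.451 = 7725.34.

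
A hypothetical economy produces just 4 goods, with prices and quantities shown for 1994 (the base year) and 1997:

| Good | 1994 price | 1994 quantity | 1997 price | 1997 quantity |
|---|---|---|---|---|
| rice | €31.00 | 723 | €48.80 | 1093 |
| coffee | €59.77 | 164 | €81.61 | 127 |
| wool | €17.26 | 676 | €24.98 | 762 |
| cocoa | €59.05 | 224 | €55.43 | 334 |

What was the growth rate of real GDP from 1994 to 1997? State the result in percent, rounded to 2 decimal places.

Real GDP 1994 = Nominal GDP 1994 = 31.00·723 + 59.77·164 + 17.26·676 + 59.05·224 = 57110.24.
Real GDP 1997 (at 1994 prices) = 31.00·1093 + 59.77·127 + 17.26·762 + 59.05·334 = 74348.61.
Real growth = 74348.61/57110.24 − 1 = 0.3018.

30.18%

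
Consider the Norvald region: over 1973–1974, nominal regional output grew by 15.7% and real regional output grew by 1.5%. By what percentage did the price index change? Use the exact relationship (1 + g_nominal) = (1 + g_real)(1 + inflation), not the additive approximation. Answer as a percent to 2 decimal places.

(1 + g_nom) = (1 + g_real)(1 + π), so π = 1.1570 / 1.0150 − 1 = 0.13990.

13.99%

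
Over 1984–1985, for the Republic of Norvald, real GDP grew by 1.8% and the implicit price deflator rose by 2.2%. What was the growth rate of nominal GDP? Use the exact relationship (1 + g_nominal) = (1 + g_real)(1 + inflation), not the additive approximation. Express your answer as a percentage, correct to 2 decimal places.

4.04%

(1 + g_nom) = (1 + g_real)(1 + π) = 1.0180 × 1.0220 = 1.04040.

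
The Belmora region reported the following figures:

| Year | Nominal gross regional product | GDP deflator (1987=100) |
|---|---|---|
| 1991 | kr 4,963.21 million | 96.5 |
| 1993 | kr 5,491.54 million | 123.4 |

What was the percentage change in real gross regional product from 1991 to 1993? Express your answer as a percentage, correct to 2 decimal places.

-13.47%

Deflate each year: 1991 → 4963.21/0.965 = 5143.22; 1993 → 5491.54/1.234 = 4450.19.
So real gross regional product changed by 4450.19/5143.22 − 1 = -0.1347, i.e. -13.47%.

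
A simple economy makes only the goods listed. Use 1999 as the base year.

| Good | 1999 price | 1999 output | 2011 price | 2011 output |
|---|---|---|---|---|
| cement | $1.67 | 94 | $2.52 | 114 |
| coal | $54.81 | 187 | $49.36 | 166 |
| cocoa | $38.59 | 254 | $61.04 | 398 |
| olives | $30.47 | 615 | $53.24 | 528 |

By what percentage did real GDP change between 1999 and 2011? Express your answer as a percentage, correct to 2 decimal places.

Real GDP 1999 = Nominal GDP 1999 = 1.67·94 + 54.81·187 + 38.59·254 + 30.47·615 = 38947.36.
Real GDP 2011 (at 1999 prices) = 1.67·114 + 54.81·166 + 38.59·398 + 30.47·528 = 40735.82.
Real growth = 40735.82/38947.36 − 1 = 0.0459.

4.59%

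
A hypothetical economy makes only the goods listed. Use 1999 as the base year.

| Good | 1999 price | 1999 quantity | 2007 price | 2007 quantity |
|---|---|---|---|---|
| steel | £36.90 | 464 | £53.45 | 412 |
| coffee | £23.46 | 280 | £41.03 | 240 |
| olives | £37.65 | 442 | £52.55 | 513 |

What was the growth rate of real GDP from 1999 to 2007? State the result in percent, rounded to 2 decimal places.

-0.46%

Real GDP 1999 = Nominal GDP 1999 = 36.90·464 + 23.46·280 + 37.65·442 = 40331.70.
Real GDP 2007 (at 1999 prices) = 36.90·412 + 23.46·240 + 37.65·513 = 40147.65.
Real growth = 40147.65/40331.70 − 1 = -0.0046.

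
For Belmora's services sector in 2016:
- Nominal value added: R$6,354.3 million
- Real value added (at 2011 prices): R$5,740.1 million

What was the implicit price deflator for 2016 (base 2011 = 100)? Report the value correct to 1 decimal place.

implicit price deflator = (Nominal / Real) × 100 = 6354.3 / 5740.1 × 100 = 110.70.

110.7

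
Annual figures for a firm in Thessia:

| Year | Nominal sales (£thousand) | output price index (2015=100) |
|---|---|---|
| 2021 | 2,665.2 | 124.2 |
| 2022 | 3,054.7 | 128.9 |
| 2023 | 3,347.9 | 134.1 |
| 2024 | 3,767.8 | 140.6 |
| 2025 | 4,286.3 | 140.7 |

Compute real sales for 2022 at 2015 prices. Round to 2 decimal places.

Real sales 2022 = 3054.7 / 1.289 = 2369.82.

£2,369.82 thousand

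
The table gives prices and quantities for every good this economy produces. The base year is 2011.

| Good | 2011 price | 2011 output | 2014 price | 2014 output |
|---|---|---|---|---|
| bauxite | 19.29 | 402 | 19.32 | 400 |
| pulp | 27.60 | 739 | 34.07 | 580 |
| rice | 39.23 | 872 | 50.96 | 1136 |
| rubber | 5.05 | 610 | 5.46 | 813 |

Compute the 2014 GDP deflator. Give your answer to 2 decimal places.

Nominal GDP 2014 = 19.32·400 + 34.07·580 + 50.96·1136 + 5.46·813 = 89818.14.
Real GDP 2014 (at 2011 prices) = 19.29·400 + 27.60·580 + 39.23·1136 + 5.05·813 = 72394.93.
Deflator = Nominal/Real × 100 = 89818.14/72394.93 × 100 = 124.067.

124.07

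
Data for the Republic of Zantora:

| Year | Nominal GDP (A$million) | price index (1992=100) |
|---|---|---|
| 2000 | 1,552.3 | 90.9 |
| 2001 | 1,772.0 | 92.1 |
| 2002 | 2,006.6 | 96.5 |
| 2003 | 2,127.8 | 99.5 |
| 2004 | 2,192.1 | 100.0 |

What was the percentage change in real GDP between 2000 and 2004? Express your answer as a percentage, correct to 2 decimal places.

Real GDP 2000 = 1552.3/0.909 = 1707.70.
Real GDP 2004 = 2192.1/1.000 = 2192.10.
Change = 2192.10/1707.70 − 1 = 0.2837.

28.37%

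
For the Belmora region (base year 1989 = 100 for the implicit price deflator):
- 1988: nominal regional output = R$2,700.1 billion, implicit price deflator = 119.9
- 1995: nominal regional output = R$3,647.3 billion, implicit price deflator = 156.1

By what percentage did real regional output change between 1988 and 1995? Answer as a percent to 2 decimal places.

3.75%

Deflate each year: 1988 → 2700.1/1.199 = 2251.96; 1995 → 3647.3/1.561 = 2336.52.
So real regional output changed by 2336.52/2251.96 − 1 = 0.0375, i.e. 3.75%.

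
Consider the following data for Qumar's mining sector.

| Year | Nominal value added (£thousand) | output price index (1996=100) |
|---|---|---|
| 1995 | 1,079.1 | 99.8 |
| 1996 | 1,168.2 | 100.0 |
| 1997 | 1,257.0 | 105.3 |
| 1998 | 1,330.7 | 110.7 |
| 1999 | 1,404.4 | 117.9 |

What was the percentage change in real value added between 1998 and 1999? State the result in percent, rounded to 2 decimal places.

Real value added 1998 = 1330.7/1.107 = 1202.08.
Real value added 1999 = 1404.4/1.179 = 1191.18.
Change = 1191.18/1202.08 − 1 = -0.0091.

-0.91%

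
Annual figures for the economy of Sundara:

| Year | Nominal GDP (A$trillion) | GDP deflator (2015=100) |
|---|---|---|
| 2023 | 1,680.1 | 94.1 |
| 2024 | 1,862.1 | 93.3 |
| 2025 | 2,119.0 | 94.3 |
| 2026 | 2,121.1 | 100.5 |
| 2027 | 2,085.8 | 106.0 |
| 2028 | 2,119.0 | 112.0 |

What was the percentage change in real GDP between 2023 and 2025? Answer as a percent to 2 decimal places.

Real GDP 2023 = 1680.1/0.941 = 1785.44.
Real GDP 2025 = 2119.0/0.943 = 2247.08.
Change = 2247.08/1785.44 − 1 = 0.2586.

25.86%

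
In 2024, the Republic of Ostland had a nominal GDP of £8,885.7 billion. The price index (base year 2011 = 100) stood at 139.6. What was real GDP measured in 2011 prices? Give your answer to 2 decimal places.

£6,365.11 billion

Real GDP = Nominal / (price index/100) = 8885.7 / 1.396 = 6365.11.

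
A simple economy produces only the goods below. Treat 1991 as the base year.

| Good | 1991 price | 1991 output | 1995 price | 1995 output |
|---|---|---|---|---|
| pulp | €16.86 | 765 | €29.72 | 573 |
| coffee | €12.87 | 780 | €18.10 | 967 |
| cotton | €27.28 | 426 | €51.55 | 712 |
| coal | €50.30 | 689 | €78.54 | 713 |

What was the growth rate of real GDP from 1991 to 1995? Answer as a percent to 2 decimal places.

11.82%

Real GDP 1991 = Nominal GDP 1991 = 16.86·765 + 12.87·780 + 27.28·426 + 50.30·689 = 69214.48.
Real GDP 1995 (at 1991 prices) = 16.86·573 + 12.87·967 + 27.28·712 + 50.30·713 = 77393.33.
Real growth = 77393.33/69214.48 − 1 = 0.1182.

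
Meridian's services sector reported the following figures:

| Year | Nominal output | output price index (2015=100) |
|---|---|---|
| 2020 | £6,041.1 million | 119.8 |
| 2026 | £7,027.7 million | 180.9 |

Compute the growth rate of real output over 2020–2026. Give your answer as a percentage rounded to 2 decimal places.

Real output 2020 = 6041.1 / 1.198 = 5042.65.
Real output 2026 = 7027.7 / 1.809 = 3884.85.
Real growth = 3884.85 / 5042.65 − 1 = -0.2296.

-22.96%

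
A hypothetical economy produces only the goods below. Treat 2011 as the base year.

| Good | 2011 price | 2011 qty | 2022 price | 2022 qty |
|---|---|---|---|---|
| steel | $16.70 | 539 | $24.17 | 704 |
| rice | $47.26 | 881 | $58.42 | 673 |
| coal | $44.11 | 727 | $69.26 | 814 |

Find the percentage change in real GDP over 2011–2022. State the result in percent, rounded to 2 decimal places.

Real GDP 2011 = Nominal GDP 2011 = 16.70·539 + 47.26·881 + 44.11·727 = 82705.33.
Real GDP 2022 (at 2011 prices) = 16.70·704 + 47.26·673 + 44.11·814 = 79468.32.
Real growth = 79468.32/82705.33 − 1 = -0.0391.

-3.91%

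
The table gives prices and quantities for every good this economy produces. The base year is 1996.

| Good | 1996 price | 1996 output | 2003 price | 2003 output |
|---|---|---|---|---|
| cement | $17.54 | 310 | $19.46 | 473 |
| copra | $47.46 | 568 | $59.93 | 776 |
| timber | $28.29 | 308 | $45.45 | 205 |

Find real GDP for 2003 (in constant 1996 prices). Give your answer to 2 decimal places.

Real GDP 2003 = Σ (p_1996 × q_2003) = 17.54·473 + 47.46·776 + 28.29·205 = 50924.83.

$50924.83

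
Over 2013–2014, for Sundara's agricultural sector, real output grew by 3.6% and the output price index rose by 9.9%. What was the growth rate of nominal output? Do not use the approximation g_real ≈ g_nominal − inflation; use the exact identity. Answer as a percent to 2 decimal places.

13.86%

(1 + g_nom) = (1 + g_real)(1 + π) = 1.0360 × 1.0990 = 1.13856.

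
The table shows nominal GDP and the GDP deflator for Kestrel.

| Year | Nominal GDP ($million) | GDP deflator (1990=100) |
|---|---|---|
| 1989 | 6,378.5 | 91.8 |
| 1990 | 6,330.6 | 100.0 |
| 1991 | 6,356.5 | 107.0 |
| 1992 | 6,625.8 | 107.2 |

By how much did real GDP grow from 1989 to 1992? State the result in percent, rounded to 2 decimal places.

Real GDP 1989 = 6378.5/0.918 = 6948.26.
Real GDP 1992 = 6625.8/1.072 = 6180.78.
Change = 6180.78/6948.26 − 1 = -0.1105.

-11.05%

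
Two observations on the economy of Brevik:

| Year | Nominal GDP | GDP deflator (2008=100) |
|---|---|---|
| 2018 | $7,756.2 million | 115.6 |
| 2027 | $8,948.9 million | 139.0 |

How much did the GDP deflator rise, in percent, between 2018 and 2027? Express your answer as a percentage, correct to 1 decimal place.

20.2%

Price-level change = 139.0 / 115.6 − 1 = 0.2024.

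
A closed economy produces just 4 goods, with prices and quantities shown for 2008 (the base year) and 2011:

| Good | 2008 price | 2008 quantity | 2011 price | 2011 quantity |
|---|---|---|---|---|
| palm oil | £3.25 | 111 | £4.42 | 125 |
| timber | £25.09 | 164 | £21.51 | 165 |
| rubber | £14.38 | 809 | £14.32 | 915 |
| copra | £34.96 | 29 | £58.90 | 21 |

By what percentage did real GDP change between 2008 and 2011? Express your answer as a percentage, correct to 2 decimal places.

Real GDP 2008 = Nominal GDP 2008 = 3.25·111 + 25.09·164 + 14.38·809 + 34.96·29 = 17122.77.
Real GDP 2011 (at 2008 prices) = 3.25·125 + 25.09·165 + 14.38·915 + 34.96·21 = 18437.96.
Real growth = 18437.96/17122.77 − 1 = 0.0768.

7.68%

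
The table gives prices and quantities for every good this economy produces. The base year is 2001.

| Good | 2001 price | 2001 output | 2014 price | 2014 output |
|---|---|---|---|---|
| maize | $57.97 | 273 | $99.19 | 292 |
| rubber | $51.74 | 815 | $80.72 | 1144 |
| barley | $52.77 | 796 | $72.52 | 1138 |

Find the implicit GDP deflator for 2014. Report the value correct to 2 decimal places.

149.69

Nominal GDP 2014 = 99.19·292 + 80.72·1144 + 72.52·1138 = 203834.92.
Real GDP 2014 (at 2001 prices) = 57.97·292 + 51.74·1144 + 52.77·1138 = 136170.06.
Deflator = Nominal/Real × 100 = 203834.92/136170.06 × 100 = 149.691.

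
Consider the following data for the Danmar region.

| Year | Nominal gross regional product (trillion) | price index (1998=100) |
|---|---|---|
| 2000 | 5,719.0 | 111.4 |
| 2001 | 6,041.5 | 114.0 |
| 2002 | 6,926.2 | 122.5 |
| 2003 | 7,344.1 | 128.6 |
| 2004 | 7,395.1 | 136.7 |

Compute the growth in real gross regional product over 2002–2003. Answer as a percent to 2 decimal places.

1.00%

Real gross regional product 2002 = 6926.2/1.225 = 5654.04.
Real gross regional product 2003 = 7344.1/1.286 = 5710.81.
Change = 5710.81/5654.04 − 1 = 0.0100.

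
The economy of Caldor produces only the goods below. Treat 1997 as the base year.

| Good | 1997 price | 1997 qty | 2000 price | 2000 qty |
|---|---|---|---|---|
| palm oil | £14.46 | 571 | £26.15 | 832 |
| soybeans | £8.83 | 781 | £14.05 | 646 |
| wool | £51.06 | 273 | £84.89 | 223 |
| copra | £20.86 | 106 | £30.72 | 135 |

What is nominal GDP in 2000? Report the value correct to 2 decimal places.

Nominal GDP 2000 = Σ (p_2000 × q_2000) = 26.15·832 + 14.05·646 + 84.89·223 + 30.72·135 = 53910.77.

£53910.77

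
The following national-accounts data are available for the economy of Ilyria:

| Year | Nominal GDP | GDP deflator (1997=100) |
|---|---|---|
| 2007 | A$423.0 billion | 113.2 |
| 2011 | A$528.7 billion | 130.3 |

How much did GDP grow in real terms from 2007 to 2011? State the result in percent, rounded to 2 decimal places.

8.59%

Deflate each year: 2007 → 423.0/1.132 = 373.67; 2011 → 528.7/1.303 = 405.76.
So real GDP changed by 405.76/373.67 − 1 = 0.0859, i.e. 8.59%.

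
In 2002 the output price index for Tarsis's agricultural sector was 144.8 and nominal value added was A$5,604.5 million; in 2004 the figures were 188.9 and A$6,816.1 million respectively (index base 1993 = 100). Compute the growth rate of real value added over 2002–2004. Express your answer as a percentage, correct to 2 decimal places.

-6.77%

Real value added 2002 = 5604.5 / 1.448 = 3870.51.
Real value added 2004 = 6816.1 / 1.889 = 3608.31.
Real growth = 3608.31 / 3870.51 − 1 = -0.0677.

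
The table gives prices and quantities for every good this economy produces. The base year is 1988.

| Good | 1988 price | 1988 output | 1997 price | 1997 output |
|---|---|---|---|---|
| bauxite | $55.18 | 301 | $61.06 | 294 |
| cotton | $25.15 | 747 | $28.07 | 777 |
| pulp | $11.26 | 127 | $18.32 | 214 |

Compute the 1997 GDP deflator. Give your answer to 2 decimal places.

114.43

Nominal GDP 1997 = 61.06·294 + 28.07·777 + 18.32·214 = 43682.51.
Real GDP 1997 (at 1988 prices) = 55.18·294 + 25.15·777 + 11.26·214 = 38174.11.
Deflator = Nominal/Real × 100 = 43682.51/38174.11 × 100 = 114.430.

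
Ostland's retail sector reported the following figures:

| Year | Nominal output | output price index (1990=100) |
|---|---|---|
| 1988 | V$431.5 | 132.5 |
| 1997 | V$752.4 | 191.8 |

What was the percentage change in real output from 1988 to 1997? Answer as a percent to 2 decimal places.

20.46%

Real output 1988 = 431.5 / 1.325 = 325.66.
Real output 1997 = 752.4 / 1.918 = 392.28.
Real growth = 392.28 / 325.66 − 1 = 0.2046.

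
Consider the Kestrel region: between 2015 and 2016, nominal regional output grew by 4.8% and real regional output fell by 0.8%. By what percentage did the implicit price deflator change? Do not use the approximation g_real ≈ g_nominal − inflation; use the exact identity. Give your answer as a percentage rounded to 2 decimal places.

(1 + g_nom) = (1 + g_real)(1 + π), so π = 1.0480 / 0.9920 − 1 = 0.05645.

5.65%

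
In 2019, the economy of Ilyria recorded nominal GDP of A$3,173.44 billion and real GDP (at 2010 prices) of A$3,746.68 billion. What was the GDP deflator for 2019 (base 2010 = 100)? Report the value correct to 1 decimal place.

GDP deflator = (Nominal / Real) × 100 = 3173.44 / 3746.68 × 100 = 84.70.

84.7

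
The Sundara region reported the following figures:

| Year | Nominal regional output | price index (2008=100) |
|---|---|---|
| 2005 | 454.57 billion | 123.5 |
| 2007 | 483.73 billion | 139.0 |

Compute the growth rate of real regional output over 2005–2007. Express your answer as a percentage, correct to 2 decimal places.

Deflate each year: 2005 → 454.57/1.235 = 368.07; 2007 → 483.73/1.390 = 348.01.
So real regional output changed by 348.01/368.07 − 1 = -0.0545, i.e. -5.45%.

-5.45%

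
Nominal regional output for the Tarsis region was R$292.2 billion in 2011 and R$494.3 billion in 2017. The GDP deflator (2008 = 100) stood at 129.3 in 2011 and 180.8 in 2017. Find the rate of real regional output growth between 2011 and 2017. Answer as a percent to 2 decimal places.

Real regional output 2011 = 292.2 / 1.293 = 225.99.
Real regional output 2017 = 494.3 / 1.808 = 273.40.
Real growth = 273.40 / 225.99 − 1 = 0.2098.

20.98%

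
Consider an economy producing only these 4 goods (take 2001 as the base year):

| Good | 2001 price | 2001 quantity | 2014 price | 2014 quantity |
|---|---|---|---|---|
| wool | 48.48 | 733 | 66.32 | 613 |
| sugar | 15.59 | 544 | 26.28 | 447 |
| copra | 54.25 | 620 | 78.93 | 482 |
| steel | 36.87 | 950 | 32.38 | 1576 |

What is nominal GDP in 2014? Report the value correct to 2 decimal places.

141476.46

Nominal GDP 2014 = Σ (p_2014 × q_2014) = 66.32·613 + 26.28·447 + 78.93·482 + 32.38·1576 = 141476.46.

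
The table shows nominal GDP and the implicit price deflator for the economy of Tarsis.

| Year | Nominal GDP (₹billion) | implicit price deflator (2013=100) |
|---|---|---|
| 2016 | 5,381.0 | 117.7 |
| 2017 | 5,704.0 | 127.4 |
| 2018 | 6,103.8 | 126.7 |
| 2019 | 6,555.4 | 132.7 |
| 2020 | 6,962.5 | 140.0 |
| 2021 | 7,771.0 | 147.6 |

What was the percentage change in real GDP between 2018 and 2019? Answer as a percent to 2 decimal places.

2.54%

Real GDP 2018 = 6103.8/1.267 = 4817.52.
Real GDP 2019 = 6555.4/1.327 = 4940.02.
Change = 4940.02/4817.52 − 1 = 0.0254.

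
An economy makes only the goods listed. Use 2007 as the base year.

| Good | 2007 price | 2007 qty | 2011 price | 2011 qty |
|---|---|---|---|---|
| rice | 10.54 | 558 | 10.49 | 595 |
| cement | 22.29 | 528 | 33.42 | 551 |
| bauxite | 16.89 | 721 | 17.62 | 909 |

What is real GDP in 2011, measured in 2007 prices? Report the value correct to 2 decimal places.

33906.10

Real GDP 2011 = Σ (p_2007 × q_2011) = 10.54·595 + 22.29·551 + 16.89·909 = 33906.10.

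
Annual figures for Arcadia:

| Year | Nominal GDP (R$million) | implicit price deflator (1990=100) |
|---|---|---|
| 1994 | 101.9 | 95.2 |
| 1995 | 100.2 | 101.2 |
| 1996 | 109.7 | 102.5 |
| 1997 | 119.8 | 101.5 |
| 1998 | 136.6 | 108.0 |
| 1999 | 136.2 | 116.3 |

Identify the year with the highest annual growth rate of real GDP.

1995: real = 100.2/1.012 = 99.01; growth vs 1994 (107.04) = -7.50%.
1996: real = 109.7/1.025 = 107.02; growth vs 1995 (99.01) = 8.09%.
1997: real = 119.8/1.015 = 118.03; growth vs 1996 (107.02) = 10.29%.
1998: real = 136.6/1.080 = 126.48; growth vs 1997 (118.03) = 7.16%.
1999: real = 136.2/1.163 = 117.11; growth vs 1998 (126.48) = -7.41%.

1997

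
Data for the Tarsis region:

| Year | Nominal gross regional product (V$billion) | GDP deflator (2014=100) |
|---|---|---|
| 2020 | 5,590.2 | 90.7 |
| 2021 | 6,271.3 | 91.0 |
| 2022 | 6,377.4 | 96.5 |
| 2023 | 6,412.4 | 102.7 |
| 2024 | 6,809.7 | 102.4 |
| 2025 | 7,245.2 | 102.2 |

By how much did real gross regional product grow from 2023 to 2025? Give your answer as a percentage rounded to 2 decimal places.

13.54%

Real gross regional product 2023 = 6412.4/1.027 = 6243.82.
Real gross regional product 2025 = 7245.2/1.022 = 7089.24.
Change = 7089.24/6243.82 − 1 = 0.1354.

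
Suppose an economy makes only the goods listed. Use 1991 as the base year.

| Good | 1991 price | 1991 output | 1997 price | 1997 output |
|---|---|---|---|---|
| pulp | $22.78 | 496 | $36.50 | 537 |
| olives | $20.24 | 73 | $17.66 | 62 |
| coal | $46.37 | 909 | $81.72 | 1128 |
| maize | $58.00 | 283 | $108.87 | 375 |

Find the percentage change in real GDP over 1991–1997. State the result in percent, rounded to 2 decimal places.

22.71%

Real GDP 1991 = Nominal GDP 1991 = 22.78·496 + 20.24·73 + 46.37·909 + 58.00·283 = 71340.73.
Real GDP 1997 (at 1991 prices) = 22.78·537 + 20.24·62 + 46.37·1128 + 58.00·375 = 87543.10.
Real growth = 87543.10/71340.73 − 1 = 0.2271.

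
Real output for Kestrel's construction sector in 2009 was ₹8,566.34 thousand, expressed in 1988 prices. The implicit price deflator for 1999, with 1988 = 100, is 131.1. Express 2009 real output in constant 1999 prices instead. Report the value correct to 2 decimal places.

Real output in 1999 prices = Real output in 1988 prices × (P_1999/P_1988) = 8566.34 × 1.311 = 11230.47.

₹11,230.47 thousand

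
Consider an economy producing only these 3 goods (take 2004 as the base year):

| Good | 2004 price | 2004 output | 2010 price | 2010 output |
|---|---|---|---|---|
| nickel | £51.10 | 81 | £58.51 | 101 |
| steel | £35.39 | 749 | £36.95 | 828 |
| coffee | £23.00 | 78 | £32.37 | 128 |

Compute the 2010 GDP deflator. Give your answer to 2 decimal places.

108.66

Nominal GDP 2010 = 58.51·101 + 36.95·828 + 32.37·128 = 40647.47.
Real GDP 2010 (at 2004 prices) = 51.10·101 + 35.39·828 + 23.00·128 = 37408.02.
Deflator = Nominal/Real × 100 = 40647.47/37408.02 × 100 = 108.660.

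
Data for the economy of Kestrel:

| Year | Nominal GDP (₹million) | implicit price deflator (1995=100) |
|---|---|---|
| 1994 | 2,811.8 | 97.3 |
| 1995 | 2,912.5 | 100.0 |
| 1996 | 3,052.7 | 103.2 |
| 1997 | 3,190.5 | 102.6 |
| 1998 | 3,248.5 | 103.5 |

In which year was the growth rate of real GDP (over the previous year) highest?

1997

1995: real = 2912.5/1.000 = 2912.50; growth vs 1994 (2889.83) = 0.78%.
1996: real = 3052.7/1.032 = 2958.04; growth vs 1995 (2912.50) = 1.56%.
1997: real = 3190.5/1.026 = 3109.65; growth vs 1996 (2958.04) = 5.13%.
1998: real = 3248.5/1.035 = 3138.65; growth vs 1997 (3109.65) = 0.93%.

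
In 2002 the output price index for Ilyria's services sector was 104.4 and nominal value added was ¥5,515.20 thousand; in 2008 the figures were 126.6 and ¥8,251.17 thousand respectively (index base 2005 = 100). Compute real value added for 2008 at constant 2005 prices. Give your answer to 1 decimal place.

Real value added = Nominal / (output price index/100) = 8251.17 / 1.266 = 6517.51.

¥6,517.5 thousand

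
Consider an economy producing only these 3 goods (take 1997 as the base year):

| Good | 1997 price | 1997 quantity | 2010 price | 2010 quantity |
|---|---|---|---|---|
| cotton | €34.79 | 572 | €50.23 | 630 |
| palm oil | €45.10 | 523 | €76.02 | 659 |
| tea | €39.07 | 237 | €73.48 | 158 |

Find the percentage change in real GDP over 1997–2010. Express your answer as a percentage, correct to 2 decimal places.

9.60%

Real GDP 1997 = Nominal GDP 1997 = 34.79·572 + 45.10·523 + 39.07·237 = 52746.77.
Real GDP 2010 (at 1997 prices) = 34.79·630 + 45.10·659 + 39.07·158 = 57811.66.
Real growth = 57811.66/52746.77 − 1 = 0.0960.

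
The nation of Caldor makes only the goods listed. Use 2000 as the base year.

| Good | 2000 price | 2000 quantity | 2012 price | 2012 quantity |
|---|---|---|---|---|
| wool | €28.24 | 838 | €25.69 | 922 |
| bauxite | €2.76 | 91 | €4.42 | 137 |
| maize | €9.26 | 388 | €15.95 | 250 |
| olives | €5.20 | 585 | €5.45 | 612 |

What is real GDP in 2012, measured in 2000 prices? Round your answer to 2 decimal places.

€31912.80

Real GDP 2012 = Σ (p_2000 × q_2012) = 28.24·922 + 2.76·137 + 9.26·250 + 5.20·612 = 31912.80.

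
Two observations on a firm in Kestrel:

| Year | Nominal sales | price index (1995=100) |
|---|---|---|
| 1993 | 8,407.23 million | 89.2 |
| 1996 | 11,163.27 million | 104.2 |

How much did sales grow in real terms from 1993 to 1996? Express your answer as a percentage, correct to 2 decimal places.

13.67%

Deflate each year: 1993 → 8407.23/0.892 = 9425.15; 1996 → 11163.27/1.042 = 10713.31.
So real sales changed by 10713.31/9425.15 − 1 = 0.1367, i.e. 13.67%.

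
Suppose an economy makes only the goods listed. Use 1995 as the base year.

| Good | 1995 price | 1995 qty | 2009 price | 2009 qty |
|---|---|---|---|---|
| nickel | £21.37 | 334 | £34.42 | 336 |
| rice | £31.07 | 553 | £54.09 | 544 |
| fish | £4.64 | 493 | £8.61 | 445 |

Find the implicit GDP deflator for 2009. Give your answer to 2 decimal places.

171.42

Nominal GDP 2009 = 34.42·336 + 54.09·544 + 8.61·445 = 44821.53.
Real GDP 2009 (at 1995 prices) = 21.37·336 + 31.07·544 + 4.64·445 = 26147.20.
Deflator = Nominal/Real × 100 = 44821.53/26147.20 × 100 = 171.420.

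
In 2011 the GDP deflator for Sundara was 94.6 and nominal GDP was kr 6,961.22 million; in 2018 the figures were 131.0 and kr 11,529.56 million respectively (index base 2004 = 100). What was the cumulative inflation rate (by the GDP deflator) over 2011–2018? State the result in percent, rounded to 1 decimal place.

38.5%

Price-level change = 131.0 / 94.6 − 1 = 0.3848.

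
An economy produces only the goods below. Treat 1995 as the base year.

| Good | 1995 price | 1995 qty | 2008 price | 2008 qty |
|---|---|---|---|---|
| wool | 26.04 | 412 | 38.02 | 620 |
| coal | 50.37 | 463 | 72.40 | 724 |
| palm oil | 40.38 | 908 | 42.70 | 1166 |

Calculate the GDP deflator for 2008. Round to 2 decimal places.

Nominal GDP 2008 = 38.02·620 + 72.40·724 + 42.70·1166 = 125778.20.
Real GDP 2008 (at 1995 prices) = 26.04·620 + 50.37·724 + 40.38·1166 = 99695.76.
Deflator = Nominal/Real × 100 = 125778.20/99695.76 × 100 = 126.162.

126.16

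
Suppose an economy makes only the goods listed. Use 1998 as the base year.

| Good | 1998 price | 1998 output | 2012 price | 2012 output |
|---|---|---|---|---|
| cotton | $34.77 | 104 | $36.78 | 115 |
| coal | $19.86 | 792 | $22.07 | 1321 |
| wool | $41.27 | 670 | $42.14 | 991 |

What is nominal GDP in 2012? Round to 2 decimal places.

Nominal GDP 2012 = Σ (p_2012 × q_2012) = 36.78·115 + 22.07·1321 + 42.14·991 = 75144.91.

$75144.91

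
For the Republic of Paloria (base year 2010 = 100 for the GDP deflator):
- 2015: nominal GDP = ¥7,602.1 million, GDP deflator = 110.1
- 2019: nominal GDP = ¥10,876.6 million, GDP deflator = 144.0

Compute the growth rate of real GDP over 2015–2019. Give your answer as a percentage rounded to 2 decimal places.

9.39%

Deflate each year: 2015 → 7602.1/1.101 = 6904.72; 2019 → 10876.6/1.440 = 7553.19.
So real GDP changed by 7553.19/6904.72 − 1 = 0.0939, i.e. 9.39%.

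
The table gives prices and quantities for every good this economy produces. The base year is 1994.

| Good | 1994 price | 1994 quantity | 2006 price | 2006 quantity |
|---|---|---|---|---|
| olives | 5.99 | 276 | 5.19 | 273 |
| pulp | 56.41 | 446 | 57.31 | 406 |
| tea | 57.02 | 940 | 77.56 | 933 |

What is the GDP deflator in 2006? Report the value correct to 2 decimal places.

Nominal GDP 2006 = 5.19·273 + 57.31·406 + 77.56·933 = 97048.21.
Real GDP 2006 (at 1994 prices) = 5.99·273 + 56.41·406 + 57.02·933 = 77737.39.
Deflator = Nominal/Real × 100 = 97048.21/77737.39 × 100 = 124.841.

124.84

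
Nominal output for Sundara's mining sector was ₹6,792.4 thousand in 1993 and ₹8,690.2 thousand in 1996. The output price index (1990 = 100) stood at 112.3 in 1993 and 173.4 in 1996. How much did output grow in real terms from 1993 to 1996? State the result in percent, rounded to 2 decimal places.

Deflate each year: 1993 → 6792.4/1.123 = 6048.44; 1996 → 8690.2/1.734 = 5011.65.
So real output changed by 5011.65/6048.44 − 1 = -0.1714, i.e. -17.14%.

-17.14%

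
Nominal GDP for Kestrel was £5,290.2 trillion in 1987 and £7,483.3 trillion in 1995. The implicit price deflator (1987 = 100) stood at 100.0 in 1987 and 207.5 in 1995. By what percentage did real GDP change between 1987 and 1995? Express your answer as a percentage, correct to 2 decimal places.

-31.83%

Deflate each year: 1987 → 5290.2/1.000 = 5290.20; 1995 → 7483.3/2.075 = 3606.41.
So real GDP changed by 3606.41/5290.20 − 1 = -0.3183, i.e. -31.83%.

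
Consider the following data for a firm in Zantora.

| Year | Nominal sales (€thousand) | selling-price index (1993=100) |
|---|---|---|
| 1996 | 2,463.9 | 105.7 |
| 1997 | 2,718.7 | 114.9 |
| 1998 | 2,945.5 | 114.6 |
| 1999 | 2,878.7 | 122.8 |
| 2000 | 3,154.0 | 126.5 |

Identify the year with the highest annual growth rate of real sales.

1997: real = 2718.7/1.149 = 2366.14; growth vs 1996 (2331.03) = 1.51%.
1998: real = 2945.5/1.146 = 2570.24; growth vs 1997 (2366.14) = 8.63%.
1999: real = 2878.7/1.228 = 2344.22; growth vs 1998 (2570.24) = -8.79%.
2000: real = 3154.0/1.265 = 2493.28; growth vs 1999 (2344.22) = 6.36%.

1998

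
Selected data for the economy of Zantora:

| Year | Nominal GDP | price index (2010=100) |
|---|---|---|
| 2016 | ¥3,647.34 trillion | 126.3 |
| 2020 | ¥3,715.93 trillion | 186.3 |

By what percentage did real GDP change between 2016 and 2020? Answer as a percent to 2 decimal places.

-30.93%

Real GDP 2016 = 3647.34 / 1.263 = 2887.84.
Real GDP 2020 = 3715.93 / 1.863 = 1994.59.
Real growth = 1994.59 / 2887.84 − 1 = -0.3093.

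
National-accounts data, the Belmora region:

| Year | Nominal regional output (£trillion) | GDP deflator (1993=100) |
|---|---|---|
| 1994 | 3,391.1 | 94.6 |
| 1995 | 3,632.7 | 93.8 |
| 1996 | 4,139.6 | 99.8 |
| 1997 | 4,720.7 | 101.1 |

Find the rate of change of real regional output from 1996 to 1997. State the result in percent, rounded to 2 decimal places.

Real regional output 1996 = 4139.6/0.998 = 4147.90.
Real regional output 1997 = 4720.7/1.011 = 4669.34.
Change = 4669.34/4147.90 − 1 = 0.1257.

12.57%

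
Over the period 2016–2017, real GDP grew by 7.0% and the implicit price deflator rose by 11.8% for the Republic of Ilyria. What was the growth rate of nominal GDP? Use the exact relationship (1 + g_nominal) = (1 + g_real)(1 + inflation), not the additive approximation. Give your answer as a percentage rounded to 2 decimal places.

19.63%

(1 + g_nom) = (1 + g_real)(1 + π) = 1.0700 × 1.1180 = 1.19626.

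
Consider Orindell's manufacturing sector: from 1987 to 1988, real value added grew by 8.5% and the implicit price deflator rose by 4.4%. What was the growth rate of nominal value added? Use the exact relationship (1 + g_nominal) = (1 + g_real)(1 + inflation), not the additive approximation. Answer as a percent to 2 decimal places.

13.27%

(1 + g_nom) = (1 + g_real)(1 + π) = 1.0850 × 1.0440 = 1.13274.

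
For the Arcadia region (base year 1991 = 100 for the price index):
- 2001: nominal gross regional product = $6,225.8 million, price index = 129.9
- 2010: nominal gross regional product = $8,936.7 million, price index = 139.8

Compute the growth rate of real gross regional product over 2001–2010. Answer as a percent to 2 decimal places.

Deflate each year: 2001 → 6225.8/1.299 = 4792.76; 2010 → 8936.7/1.398 = 6392.49.
So real gross regional product changed by 6392.49/4792.76 − 1 = 0.3338, i.e. 33.38%.

33.38%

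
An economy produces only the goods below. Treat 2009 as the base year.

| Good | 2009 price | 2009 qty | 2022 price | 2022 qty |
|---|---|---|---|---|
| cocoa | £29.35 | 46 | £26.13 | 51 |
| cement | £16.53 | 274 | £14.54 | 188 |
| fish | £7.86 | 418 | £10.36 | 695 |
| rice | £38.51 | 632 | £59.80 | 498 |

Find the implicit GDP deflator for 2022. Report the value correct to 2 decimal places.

140.35

Nominal GDP 2022 = 26.13·51 + 14.54·188 + 10.36·695 + 59.80·498 = 41046.75.
Real GDP 2022 (at 2009 prices) = 29.35·51 + 16.53·188 + 7.86·695 + 38.51·498 = 29245.17.
Deflator = Nominal/Real × 100 = 41046.75/29245.17 × 100 = 140.354.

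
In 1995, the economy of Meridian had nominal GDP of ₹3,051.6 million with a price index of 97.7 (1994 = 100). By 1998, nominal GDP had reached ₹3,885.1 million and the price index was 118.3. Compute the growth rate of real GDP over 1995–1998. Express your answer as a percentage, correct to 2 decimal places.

5.14%

Deflate each year: 1995 → 3051.6/0.977 = 3123.44; 1998 → 3885.1/1.183 = 3284.11.
So real GDP changed by 3284.11/3123.44 − 1 = 0.0514, i.e. 5.14%.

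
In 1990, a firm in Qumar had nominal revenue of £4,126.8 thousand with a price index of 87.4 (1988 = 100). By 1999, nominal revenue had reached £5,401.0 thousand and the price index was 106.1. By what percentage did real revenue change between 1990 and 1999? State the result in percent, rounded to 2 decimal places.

Deflate each year: 1990 → 4126.8/0.874 = 4721.74; 1999 → 5401.0/1.061 = 5090.48.
So real revenue changed by 5090.48/4721.74 − 1 = 0.0781, i.e. 7.81%.

7.81%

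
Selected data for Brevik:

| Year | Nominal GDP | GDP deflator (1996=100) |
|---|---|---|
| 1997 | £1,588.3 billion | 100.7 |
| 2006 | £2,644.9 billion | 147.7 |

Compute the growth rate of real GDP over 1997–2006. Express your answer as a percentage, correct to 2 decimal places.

Real GDP 1997 = 1588.3 / 1.007 = 1577.26.
Real GDP 2006 = 2644.9 / 1.477 = 1790.72.
Real growth = 1790.72 / 1577.26 − 1 = 0.1353.

13.53%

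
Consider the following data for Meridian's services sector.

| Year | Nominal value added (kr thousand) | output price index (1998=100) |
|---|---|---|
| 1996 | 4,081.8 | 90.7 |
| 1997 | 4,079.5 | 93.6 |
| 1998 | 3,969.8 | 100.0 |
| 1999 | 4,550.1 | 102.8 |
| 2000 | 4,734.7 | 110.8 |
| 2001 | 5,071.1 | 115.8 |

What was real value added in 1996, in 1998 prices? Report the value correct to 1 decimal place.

kr 4,500.3 thousand

Real value added 1996 = 4081.8 / 0.907 = 4500.33.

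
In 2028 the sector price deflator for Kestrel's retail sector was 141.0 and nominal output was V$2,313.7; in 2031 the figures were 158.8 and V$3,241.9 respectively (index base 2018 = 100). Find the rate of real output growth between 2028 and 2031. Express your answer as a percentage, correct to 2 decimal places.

24.41%

Real output 2028 = 2313.7 / 1.410 = 1640.92.
Real output 2031 = 3241.9 / 1.588 = 2041.50.
Real growth = 2041.50 / 1640.92 − 1 = 0.2441.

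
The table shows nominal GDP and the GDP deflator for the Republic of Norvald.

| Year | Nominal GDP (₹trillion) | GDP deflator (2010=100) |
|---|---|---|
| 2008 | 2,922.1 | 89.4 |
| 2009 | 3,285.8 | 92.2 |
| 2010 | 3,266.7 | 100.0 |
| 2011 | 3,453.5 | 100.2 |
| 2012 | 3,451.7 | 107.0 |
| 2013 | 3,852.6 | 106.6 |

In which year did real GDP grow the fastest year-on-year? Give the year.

2013

2009: real = 3285.8/0.922 = 3563.77; growth vs 2008 (3268.57) = 9.03%.
2010: real = 3266.7/1.000 = 3266.70; growth vs 2009 (3563.77) = -8.34%.
2011: real = 3453.5/1.002 = 3446.61; growth vs 2010 (3266.70) = 5.51%.
2012: real = 3451.7/1.070 = 3225.89; growth vs 2011 (3446.61) = -6.40%.
2013: real = 3852.6/1.066 = 3614.07; growth vs 2012 (3225.89) = 12.03%.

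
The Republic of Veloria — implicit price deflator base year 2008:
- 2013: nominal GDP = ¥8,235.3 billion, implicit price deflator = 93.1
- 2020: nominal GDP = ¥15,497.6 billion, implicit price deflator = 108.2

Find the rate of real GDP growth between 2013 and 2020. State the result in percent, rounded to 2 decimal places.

Deflate each year: 2013 → 8235.3/0.931 = 8845.65; 2020 → 15497.6/1.082 = 14323.11.
So real GDP changed by 14323.11/8845.65 − 1 = 0.6192, i.e. 61.92%.

61.92%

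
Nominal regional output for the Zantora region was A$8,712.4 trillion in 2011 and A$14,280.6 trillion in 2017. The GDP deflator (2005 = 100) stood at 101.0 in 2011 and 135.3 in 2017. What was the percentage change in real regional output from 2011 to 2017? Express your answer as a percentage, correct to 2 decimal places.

Real regional output 2011 = 8712.4 / 1.010 = 8626.14.
Real regional output 2017 = 14280.6 / 1.353 = 10554.77.
Real growth = 10554.77 / 8626.14 − 1 = 0.2236.

22.36%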